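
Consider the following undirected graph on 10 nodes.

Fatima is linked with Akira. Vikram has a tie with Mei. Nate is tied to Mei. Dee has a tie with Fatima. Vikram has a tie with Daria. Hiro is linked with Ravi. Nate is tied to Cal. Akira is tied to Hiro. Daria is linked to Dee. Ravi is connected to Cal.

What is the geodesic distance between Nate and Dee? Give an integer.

4

One shortest route is Nate – Mei – Vikram – Daria – Dee, which uses 4 edges, and at distance 3 from Nate we only reach {Daria, Hiro}, which does not include Dee. So d(Nate,Dee) = 4.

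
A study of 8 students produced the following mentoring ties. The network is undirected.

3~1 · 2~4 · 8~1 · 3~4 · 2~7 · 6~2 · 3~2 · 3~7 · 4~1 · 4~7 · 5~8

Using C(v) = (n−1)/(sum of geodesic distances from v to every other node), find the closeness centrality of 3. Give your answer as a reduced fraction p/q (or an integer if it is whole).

7/11

Distances from 3: 1:1, 2:1, 4:1, 5:3, 6:2, 7:1, 8:2. Sum = 11.
n = 8, so closeness = 7/11.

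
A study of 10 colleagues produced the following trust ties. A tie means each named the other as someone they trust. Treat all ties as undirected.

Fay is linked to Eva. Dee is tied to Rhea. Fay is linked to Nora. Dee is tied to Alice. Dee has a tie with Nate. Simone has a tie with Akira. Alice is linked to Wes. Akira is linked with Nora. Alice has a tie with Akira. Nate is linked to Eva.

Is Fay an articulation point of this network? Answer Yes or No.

No

Even without Fay, every remaining node can still reach every other (the residual graph is connected), so Fay is not a cut vertex.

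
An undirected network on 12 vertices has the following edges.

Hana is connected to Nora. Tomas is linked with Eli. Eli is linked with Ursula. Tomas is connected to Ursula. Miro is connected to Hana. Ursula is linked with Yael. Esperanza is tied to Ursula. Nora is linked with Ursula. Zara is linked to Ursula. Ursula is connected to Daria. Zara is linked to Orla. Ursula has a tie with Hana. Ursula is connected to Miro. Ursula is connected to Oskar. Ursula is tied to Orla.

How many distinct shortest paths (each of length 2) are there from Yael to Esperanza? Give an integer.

The shortest distance is 2, and the only length-2 path is Yael–Ursula–Esperanza. So there is exactly 1 shortest path.

1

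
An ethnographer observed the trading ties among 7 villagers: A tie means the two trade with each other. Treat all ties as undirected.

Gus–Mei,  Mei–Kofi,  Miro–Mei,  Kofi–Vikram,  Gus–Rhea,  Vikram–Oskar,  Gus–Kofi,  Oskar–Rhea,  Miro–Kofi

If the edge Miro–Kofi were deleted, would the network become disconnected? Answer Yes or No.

Even without that edge, Miro still reaches Kofi via Miro – Mei – Kofi, so the network stays connected. Not a bridge.

No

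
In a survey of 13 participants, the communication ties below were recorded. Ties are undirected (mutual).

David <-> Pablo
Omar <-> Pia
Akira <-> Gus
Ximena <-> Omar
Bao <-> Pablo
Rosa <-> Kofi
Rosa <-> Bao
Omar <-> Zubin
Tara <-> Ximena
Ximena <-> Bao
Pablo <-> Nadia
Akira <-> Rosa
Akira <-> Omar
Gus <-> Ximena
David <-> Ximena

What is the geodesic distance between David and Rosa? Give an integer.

3

One shortest route is David – Pablo – Bao – Rosa, which uses 3 edges, and at distance 2 from David we only reach {Bao, Gus, Nadia, Omar, Tara}, which does not include Rosa. So d(David,Rosa) = 3.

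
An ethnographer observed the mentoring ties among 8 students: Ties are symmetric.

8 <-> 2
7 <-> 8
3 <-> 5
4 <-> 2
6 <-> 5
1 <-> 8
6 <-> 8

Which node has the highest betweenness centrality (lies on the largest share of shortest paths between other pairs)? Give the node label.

8

Unnormalized betweenness of each node: 1:0, 2:6, 3:0, 4:0, 5:6, 6:10, 7:0, 8:17.
8 has the largest value, 17, making it the main broker — the node through which the most shortest paths run.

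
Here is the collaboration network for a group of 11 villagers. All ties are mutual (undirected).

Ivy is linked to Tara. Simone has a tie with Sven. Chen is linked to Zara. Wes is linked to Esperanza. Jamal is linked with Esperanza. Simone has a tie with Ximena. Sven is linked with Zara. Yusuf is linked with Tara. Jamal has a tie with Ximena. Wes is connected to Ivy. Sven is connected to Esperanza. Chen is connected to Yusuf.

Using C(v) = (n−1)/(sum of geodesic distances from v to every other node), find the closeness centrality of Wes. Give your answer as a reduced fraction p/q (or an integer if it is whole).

5/12

Distances from Wes: Chen:4, Esperanza:1, Ivy:1, Jamal:2, Simone:3, Sven:2, Tara:2, Ximena:3, Yusuf:3, Zara:3. Sum = 24.
n = 11, so closeness = 10/24 = 5/12.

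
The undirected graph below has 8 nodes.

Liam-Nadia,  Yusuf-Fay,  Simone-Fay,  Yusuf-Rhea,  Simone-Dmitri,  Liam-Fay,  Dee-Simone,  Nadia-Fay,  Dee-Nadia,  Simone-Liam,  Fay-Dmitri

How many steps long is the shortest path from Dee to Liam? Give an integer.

One shortest route is Dee – Simone – Liam, which uses 2 edges, and Dee and Liam are not directly tied, so nothing shorter exists. So d(Dee,Liam) = 2.

2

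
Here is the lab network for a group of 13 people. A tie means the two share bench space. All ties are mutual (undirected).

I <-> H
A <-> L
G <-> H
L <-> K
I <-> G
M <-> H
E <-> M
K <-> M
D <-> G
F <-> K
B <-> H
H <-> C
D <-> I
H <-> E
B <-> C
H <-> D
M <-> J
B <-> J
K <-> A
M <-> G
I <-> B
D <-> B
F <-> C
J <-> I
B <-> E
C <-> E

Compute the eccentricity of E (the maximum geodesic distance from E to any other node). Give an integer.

3

Distances from E: A:3, B:1, C:1, D:2, F:2, G:2, H:1, I:2, J:2, K:2, L:3, M:1.
The largest is 3 (to L and A), so the eccentricity of E is 3.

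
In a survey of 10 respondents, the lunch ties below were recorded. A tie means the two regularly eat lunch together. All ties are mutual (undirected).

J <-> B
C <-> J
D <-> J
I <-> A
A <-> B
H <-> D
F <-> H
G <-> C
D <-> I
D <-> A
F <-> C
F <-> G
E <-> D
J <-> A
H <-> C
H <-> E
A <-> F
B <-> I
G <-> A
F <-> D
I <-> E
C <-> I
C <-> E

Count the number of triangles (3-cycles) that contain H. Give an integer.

H's neighbors: C, D, E, and F.
Neighbor pairs that are themselves tied: H–C–E; H–C–F; H–D–E; H–D–F. Each forms one triangle with H, for 4 in total.

4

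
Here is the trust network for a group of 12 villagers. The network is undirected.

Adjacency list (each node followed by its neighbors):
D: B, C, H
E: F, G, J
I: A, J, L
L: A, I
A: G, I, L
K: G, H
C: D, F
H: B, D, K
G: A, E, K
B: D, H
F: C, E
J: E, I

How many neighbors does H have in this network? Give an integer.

H is directly tied to B, D, and K. That is 3 neighbors, so the degree of H is 3.

3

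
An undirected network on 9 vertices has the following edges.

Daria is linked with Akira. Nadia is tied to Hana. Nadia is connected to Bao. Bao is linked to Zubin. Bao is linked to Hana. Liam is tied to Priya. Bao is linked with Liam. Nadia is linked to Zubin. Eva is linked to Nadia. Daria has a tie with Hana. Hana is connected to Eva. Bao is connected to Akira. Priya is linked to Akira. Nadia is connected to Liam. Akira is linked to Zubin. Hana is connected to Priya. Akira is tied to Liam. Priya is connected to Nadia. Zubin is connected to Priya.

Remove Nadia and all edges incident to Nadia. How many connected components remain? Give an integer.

1

Nadia's neighbors (Bao, Eva, Hana, Liam, Priya, and Zubin) remain reachable from one another through other ties, so the rest of the network stays in one piece.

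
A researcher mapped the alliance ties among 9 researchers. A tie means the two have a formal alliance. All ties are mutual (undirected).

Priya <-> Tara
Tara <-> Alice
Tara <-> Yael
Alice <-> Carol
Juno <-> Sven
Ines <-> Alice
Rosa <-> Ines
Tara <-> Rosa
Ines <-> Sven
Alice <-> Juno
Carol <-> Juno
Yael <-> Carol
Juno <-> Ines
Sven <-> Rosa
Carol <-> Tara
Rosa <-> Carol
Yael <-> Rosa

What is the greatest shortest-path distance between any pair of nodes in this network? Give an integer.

3

Eccentricity of each node (its greatest distance to any other): Alice:2, Carol:2, Ines:3, Juno:3, Priya:3, Rosa:2, Sven:3, Tara:2, Yael:2.
The maximum eccentricity is 3, realized for instance by the pair Juno–Priya via Juno – Alice – Tara – Priya. So the diameter is 3.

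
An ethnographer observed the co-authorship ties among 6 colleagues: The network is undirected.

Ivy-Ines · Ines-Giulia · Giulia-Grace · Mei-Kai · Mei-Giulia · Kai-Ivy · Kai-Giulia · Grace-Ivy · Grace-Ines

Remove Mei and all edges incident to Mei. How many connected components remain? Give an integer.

1

Mei's neighbors (Giulia and Kai) remain reachable from one another through other ties, so the rest of the network stays in one piece.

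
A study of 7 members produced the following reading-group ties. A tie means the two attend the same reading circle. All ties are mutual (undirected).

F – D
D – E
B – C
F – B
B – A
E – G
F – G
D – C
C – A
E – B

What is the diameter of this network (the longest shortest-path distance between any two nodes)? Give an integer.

3

Eccentricity of each node (its greatest distance to any other): A:3, B:2, C:3, D:2, E:2, F:2, G:3.
The maximum eccentricity is 3, realized for instance by the pair G–A via G – F – B – A. So the diameter is 3.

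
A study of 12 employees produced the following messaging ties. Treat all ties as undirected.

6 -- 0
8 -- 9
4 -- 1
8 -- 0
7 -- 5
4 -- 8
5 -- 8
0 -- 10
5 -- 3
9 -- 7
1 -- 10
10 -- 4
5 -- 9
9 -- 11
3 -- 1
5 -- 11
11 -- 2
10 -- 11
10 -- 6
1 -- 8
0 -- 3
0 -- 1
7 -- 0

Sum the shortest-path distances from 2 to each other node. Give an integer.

Distances from 2: 0:3, 1:3, 3:3, 4:3, 5:2, 6:3, 7:3, 8:3, 9:2, 10:2, 11:1.
Sum = 3 + 3 + 3 + 3 + 2 + 3 + 3 + 3 + 2 + 2 + 1 = 28.

28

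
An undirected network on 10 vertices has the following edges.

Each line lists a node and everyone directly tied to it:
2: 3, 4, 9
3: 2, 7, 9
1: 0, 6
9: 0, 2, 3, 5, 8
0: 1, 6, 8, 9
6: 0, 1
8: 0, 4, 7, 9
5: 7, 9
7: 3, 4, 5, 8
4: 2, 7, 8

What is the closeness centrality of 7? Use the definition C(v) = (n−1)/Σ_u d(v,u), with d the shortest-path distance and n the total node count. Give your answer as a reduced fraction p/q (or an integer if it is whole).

Distances from 7: 0:2, 1:3, 2:2, 3:1, 4:1, 5:1, 6:3, 8:1, 9:2. Sum = 16.
n = 10, so closeness = 9/16.

9/16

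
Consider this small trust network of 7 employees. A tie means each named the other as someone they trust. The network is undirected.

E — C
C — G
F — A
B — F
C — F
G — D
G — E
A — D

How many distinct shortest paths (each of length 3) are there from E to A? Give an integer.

2

The shortest distance is 3. The length-3 paths are: E–C–F–A; E–G–D–A.
That gives 2 distinct shortest paths.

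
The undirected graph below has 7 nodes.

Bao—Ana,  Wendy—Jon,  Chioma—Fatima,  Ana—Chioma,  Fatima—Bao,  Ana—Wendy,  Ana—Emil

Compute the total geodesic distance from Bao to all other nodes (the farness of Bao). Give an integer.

11

Distances from Bao: Ana:1, Chioma:2, Emil:2, Fatima:1, Jon:3, Wendy:2.
Sum = 1 + 2 + 2 + 1 + 3 + 2 = 11.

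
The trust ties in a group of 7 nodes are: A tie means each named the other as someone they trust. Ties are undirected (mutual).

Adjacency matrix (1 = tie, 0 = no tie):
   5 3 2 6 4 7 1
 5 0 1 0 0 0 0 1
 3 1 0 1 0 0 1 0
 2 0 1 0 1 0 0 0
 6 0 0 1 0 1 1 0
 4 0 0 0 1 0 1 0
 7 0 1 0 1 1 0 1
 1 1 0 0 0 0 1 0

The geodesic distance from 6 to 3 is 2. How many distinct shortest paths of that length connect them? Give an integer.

2

The shortest distance is 2. The length-2 paths are: 6–2–3; 6–7–3.
That gives 2 distinct shortest paths.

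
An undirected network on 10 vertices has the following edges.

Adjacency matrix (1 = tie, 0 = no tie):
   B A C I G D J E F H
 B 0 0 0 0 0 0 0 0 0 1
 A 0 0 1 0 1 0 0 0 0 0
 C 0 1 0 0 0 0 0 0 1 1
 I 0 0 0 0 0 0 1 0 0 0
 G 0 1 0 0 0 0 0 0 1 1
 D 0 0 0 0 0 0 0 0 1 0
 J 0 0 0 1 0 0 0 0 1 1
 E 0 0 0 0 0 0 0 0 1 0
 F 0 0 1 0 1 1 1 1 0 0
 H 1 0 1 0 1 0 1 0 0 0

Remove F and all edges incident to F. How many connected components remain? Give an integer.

Without F, the remaining ties split the others into: {A, B, C, G, H, I, J}; {D}; {E}.
That's 3 separate components.

3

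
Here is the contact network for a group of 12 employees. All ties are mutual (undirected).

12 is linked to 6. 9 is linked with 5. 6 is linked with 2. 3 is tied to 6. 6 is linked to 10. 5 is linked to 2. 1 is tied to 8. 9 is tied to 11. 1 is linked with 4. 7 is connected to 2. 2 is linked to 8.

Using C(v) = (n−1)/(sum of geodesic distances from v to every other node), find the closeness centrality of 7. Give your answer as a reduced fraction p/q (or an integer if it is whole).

11/30

Distances from 7: 1:3, 2:1, 3:3, 4:4, 5:2, 6:2, 8:2, 9:3, 10:3, 11:4, 12:3. Sum = 30.
n = 12, so closeness = 11/30.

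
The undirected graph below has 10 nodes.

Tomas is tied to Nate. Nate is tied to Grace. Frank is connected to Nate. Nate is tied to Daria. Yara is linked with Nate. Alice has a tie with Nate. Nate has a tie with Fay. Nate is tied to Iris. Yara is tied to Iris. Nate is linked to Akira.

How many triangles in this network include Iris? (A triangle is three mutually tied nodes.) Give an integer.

Iris's neighbors: Nate and Yara.
Neighbor pairs that are themselves tied: Iris–Nate–Yara. Each forms one triangle with Iris, for 1 in total.

1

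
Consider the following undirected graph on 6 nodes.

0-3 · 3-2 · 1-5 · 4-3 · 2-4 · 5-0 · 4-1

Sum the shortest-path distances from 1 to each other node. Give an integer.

Distances from 1: 0:2, 2:2, 3:2, 4:1, 5:1.
Sum = 2 + 2 + 2 + 1 + 1 = 8.

8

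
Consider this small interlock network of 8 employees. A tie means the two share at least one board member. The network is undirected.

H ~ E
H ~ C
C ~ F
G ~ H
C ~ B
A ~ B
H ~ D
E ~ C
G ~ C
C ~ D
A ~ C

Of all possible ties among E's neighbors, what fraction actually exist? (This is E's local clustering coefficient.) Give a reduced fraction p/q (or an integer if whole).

1

E's neighbors: C and H (k = 2).
Possible neighbor pairs: C(2,2) = 1. Edges among them: C–H → e = 1.
Clustering(E) = 1/1.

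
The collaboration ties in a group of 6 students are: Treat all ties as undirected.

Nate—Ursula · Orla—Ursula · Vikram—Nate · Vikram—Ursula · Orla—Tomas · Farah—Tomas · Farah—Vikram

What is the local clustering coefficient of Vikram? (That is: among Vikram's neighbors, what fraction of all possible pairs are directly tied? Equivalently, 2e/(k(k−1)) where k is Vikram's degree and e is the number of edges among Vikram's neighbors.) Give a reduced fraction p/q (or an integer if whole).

1/3

Vikram's neighbors: Farah, Nate, and Ursula (k = 3).
Possible neighbor pairs: C(3,2) = 3. Edges among them: Nate–Ursula → e = 1.
Clustering(Vikram) = 1/3.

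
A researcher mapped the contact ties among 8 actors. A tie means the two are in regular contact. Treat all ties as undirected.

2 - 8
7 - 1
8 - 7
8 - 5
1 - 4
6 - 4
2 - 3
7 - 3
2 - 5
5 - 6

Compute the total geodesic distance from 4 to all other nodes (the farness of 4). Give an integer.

Distances from 4: 1:1, 2:3, 3:3, 5:2, 6:1, 7:2, 8:3.
Sum = 1 + 3 + 3 + 2 + 1 + 2 + 3 = 15.

15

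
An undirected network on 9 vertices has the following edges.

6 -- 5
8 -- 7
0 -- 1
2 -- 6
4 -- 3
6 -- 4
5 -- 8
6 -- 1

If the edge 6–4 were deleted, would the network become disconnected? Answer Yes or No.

Without the 6–4 edge there is no alternate route between 6 and 4, so the network disconnects. It is a bridge.

Yes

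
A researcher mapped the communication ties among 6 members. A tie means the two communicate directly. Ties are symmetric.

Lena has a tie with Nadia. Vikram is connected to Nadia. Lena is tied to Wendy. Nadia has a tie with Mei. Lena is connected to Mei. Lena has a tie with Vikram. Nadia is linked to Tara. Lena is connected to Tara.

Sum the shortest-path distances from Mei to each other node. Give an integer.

Distances from Mei: Lena:1, Nadia:1, Tara:2, Vikram:2, Wendy:2.
Sum = 1 + 1 + 2 + 2 + 2 = 8.

8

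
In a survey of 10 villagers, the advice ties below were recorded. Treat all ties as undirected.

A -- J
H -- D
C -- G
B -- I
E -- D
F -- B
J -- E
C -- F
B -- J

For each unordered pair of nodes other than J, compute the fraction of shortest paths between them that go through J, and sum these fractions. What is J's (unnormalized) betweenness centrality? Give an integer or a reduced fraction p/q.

23

Pairs whose geodesics pass through J — H–F: 1; H–I: 1; H–C: 1; H–G: 1; H–A: 1; H–B: 1; F–E: 1; F–D: 1; F–A: 1; I–E: 1; I–D: 1; I–A: 1; E–C: 1; E–G: 1 … (+9 more pairs).
All other pairs contribute 0.
Summing the contributions gives betweenness(J) = 23.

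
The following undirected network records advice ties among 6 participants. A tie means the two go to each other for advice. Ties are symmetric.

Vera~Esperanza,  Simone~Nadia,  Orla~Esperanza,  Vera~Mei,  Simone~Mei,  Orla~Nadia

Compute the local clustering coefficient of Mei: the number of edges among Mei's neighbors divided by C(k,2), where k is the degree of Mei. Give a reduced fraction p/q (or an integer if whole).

Mei's neighbors: Simone and Vera (k = 2).
Possible neighbor pairs: C(2,2) = 1. Edges among them: none → e = 0.
Clustering(Mei) = 0/1.

0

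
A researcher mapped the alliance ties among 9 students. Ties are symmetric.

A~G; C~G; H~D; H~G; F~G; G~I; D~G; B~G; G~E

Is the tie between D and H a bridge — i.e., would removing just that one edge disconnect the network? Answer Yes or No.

No

Even without that edge, D still reaches H via D – G – H, so the network stays connected. Not a bridge.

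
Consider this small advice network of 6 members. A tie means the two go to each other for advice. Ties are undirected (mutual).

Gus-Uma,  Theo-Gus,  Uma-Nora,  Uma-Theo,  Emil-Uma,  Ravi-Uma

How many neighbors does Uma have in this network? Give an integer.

Uma is directly tied to Emil, Gus, Nora, Ravi, and Theo. That is 5 neighbors, so the degree of Uma is 5.

5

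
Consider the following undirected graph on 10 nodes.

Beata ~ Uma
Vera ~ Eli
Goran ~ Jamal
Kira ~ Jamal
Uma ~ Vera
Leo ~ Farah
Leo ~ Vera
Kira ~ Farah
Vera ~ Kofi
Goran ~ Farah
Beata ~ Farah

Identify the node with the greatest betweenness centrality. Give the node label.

Farah

Unnormalized betweenness of each node: Beata:4, Eli:0, Farah:39/2, Goran:7/2, Jamal:1/2, Kira:7/2, Kofi:0, Leo:12, Uma:3, Vera:16.
Farah has the largest value, 39/2, making it the main broker — the node through which the most shortest paths run.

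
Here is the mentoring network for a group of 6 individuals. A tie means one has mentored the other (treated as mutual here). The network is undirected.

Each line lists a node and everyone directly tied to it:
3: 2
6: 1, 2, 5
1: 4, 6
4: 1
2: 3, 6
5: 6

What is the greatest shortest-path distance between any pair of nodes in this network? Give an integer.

Eccentricity of each node (its greatest distance to any other): 1:3, 2:3, 3:4, 4:4, 5:3, 6:2.
The maximum eccentricity is 4, realized for instance by the pair 4–3 via 4 – 1 – 6 – 2 – 3. So the diameter is 4.

4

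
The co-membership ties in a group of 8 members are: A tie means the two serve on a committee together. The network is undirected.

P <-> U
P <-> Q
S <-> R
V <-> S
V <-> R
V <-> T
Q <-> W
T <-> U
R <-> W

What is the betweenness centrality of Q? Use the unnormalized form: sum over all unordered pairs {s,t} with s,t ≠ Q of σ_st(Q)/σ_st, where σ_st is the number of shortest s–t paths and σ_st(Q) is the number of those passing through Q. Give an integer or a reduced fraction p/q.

Pairs whose geodesics pass through Q — R–P: 1; S–P: 1/2; U–W: 1; P–W: 1.
All other pairs contribute 0.
Summing the contributions gives betweenness(Q) = 7/2.

7/2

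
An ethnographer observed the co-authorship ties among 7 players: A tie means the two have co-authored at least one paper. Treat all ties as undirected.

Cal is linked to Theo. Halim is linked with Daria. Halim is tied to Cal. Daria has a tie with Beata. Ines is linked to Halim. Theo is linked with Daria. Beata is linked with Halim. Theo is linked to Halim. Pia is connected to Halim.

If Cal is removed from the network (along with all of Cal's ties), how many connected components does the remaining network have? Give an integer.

Cal's neighbors (Halim and Theo) remain reachable from one another through other ties, so the rest of the network stays in one piece.

1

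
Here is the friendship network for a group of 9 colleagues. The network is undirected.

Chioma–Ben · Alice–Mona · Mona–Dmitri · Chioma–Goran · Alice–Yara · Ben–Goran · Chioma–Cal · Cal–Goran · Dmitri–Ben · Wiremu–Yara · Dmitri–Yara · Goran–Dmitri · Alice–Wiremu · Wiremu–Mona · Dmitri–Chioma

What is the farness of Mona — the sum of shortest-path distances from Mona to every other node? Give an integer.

14

Distances from Mona: Alice:1, Ben:2, Cal:3, Chioma:2, Dmitri:1, Goran:2, Wiremu:1, Yara:2.
Sum = 1 + 2 + 3 + 2 + 1 + 2 + 1 + 2 = 14.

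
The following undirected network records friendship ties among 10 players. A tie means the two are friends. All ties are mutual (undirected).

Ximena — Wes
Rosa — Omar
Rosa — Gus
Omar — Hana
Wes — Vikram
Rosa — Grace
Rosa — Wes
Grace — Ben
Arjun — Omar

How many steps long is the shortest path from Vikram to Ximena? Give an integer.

One shortest route is Vikram – Wes – Ximena, which uses 2 edges, and Vikram and Ximena are not directly tied, so nothing shorter exists. So d(Vikram,Ximena) = 2.

2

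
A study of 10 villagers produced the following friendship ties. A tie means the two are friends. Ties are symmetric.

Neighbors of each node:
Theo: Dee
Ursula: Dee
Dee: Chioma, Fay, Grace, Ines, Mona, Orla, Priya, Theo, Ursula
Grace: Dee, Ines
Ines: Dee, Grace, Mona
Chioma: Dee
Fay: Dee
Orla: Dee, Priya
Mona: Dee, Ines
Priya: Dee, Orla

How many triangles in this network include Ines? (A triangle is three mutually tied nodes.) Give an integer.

2

Ines's neighbors: Dee, Grace, and Mona.
Neighbor pairs that are themselves tied: Ines–Dee–Grace; Ines–Dee–Mona. Each forms one triangle with Ines, for 2 in total.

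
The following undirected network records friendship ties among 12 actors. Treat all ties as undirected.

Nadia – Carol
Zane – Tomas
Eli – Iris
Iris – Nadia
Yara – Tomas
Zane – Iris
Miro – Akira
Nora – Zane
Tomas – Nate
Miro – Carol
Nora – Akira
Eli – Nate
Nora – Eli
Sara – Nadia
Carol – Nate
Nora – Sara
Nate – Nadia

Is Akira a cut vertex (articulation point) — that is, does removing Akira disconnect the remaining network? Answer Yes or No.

No

Even without Akira, every remaining node can still reach every other (the residual graph is connected), so Akira is not a cut vertex.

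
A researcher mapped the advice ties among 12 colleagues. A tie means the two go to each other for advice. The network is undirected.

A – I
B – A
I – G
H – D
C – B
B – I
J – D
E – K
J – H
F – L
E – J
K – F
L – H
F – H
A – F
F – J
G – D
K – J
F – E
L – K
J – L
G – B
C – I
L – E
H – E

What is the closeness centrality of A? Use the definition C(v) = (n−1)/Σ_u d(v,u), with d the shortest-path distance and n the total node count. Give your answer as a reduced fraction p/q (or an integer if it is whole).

11/20

Distances from A: B:1, C:2, D:3, E:2, F:1, G:2, H:2, I:1, J:2, K:2, L:2. Sum = 20.
n = 12, so closeness = 11/20.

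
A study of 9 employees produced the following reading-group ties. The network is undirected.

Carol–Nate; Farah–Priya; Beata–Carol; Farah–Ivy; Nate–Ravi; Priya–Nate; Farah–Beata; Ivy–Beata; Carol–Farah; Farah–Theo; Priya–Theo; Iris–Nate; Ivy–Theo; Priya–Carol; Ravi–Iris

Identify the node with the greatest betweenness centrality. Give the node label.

Unnormalized betweenness of each node: Beata:5/4, Carol:13/2, Farah:4, Iris:0, Ivy:1/2, Nate:12, Priya:13/2, Ravi:0, Theo:5/4.
Nate has the largest value, 12, making it the main broker — the node through which the most shortest paths run.

Nate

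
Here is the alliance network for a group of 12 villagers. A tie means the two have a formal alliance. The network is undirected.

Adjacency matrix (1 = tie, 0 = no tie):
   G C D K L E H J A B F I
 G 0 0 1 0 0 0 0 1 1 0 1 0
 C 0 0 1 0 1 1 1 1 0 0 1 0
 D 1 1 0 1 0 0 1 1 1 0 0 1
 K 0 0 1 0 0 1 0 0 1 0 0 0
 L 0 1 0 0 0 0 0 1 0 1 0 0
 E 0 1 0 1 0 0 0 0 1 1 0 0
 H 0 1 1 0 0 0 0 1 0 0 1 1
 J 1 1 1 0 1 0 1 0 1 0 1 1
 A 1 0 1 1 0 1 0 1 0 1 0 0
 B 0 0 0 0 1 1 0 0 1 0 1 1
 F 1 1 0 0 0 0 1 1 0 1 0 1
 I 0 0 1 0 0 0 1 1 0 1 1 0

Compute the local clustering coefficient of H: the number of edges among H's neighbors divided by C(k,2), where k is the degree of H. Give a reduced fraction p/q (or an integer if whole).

4/5

H's neighbors: C, D, F, I, and J (k = 5).
Possible neighbor pairs: C(5,2) = 10. Edges among them: C–D, C–F, C–J, D–I, D–J, F–I, F–J, I–J → e = 8.
Clustering(H) = 8/10 = 4/5.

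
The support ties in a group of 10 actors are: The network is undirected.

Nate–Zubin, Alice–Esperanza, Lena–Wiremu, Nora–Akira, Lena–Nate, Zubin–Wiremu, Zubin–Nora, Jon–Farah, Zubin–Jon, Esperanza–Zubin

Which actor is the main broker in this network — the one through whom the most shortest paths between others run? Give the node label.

Unnormalized betweenness of each node: Akira:0, Alice:0, Esperanza:8, Farah:0, Jon:8, Lena:1/2, Nate:7/2, Nora:8, Wiremu:7/2, Zubin:61/2.
Zubin has the largest value, 61/2, making it the main broker — the node through which the most shortest paths run.

Zubin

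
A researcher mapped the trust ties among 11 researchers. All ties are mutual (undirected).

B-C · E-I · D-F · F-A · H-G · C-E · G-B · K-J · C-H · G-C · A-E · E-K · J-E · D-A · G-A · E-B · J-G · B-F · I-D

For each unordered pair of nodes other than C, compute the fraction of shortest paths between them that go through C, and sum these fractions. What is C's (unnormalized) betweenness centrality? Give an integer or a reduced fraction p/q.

Pairs whose geodesics pass through C — G–I: 1/5; G–E: 1/4; K–H: 1/2; I–H: 1; E–H: 1; H–B: 1/2; H–F: 1/3.
All other pairs contribute 0.
Summing the contributions gives betweenness(C) = 227/60.

227/60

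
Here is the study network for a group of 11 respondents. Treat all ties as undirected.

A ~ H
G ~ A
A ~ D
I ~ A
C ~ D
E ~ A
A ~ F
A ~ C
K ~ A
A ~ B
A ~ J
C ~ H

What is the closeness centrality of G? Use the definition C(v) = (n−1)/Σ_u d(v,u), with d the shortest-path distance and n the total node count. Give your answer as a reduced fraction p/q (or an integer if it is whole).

10/19

Distances from G: A:1, B:2, C:2, D:2, E:2, F:2, H:2, I:2, J:2, K:2. Sum = 19.
n = 11, so closeness = 10/19.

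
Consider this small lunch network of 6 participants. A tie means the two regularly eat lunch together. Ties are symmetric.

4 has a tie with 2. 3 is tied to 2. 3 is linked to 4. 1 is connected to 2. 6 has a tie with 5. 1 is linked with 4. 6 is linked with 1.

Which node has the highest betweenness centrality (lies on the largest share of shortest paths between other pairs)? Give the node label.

Unnormalized betweenness of each node: 1:6, 2:3/2, 3:0, 4:3/2, 5:0, 6:4.
1 has the largest value, 6, making it the main broker — the node through which the most shortest paths run.

1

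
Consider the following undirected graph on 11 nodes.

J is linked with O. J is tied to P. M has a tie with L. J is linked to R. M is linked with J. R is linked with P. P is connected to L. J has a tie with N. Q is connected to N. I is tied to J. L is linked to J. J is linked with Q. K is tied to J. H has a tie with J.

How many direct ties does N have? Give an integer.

2

N is directly tied to J and Q. That is 2 neighbors, so the degree of N is 2.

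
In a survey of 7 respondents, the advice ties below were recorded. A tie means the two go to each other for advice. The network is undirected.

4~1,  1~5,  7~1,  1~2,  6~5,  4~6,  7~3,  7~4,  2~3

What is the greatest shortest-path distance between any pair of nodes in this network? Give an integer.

Eccentricity of each node (its greatest distance to any other): 1:2, 2:3, 3:3, 4:2, 5:3, 6:3, 7:2.
The maximum eccentricity is 3, realized for instance by the pair 3–6 via 3 – 7 – 4 – 6. So the diameter is 3.

3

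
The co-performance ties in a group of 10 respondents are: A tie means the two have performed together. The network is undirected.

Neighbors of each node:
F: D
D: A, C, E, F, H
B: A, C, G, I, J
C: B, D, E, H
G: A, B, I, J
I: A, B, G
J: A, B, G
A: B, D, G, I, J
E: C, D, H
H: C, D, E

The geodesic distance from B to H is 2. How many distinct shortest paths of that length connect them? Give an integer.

1

The shortest distance is 2, and the only length-2 path is B–C–H. So there is exactly 1 shortest path.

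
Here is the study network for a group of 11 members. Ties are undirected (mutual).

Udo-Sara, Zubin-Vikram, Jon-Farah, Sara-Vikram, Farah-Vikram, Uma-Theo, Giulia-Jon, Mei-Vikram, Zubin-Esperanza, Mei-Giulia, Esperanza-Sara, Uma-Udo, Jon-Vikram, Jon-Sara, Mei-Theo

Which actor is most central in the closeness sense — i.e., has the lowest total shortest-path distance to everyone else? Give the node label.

Farness (sum of distances to all others) for each node — Esperanza:24, Farah:23, Giulia:22, Jon:18, Mei:19, Sara:17, Theo:24, Udo:22, Uma:26, Vikram:16, Zubin:23.
The smallest farness is 16, for Vikram, so Vikram has the highest closeness.

Vikram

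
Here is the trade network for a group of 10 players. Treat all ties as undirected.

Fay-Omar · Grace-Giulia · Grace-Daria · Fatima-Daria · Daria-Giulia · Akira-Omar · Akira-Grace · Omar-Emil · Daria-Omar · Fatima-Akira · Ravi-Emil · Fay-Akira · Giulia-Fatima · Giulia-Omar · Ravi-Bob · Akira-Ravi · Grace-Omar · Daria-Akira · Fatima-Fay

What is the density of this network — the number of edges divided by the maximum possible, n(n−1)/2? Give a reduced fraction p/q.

There are 19 edges and 10 nodes, so the maximum possible is C(10,2) = 45.
Density = 19/45.

19/45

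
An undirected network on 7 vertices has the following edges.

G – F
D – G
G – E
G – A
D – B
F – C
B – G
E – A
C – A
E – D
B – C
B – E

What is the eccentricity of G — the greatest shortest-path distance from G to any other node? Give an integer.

Distances from G: A:1, B:1, C:2, D:1, E:1, F:1.
The largest is 2 (to C), so the eccentricity of G is 2.

2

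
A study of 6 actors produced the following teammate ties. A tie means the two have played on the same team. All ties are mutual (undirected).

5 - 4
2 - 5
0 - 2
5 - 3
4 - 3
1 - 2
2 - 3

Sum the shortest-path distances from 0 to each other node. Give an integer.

Distances from 0: 1:2, 2:1, 3:2, 4:3, 5:2.
Sum = 2 + 1 + 2 + 3 + 2 = 10.

10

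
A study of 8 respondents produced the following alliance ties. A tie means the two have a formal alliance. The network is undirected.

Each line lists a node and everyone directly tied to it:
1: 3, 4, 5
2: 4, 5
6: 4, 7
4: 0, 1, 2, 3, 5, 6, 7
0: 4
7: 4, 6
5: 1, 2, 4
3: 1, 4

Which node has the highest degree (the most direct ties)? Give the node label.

Degrees — 0:1, 1:3, 2:2, 3:2, 4:7, 5:3, 6:2, 7:2.
The maximum is 7, attained only by 4.

4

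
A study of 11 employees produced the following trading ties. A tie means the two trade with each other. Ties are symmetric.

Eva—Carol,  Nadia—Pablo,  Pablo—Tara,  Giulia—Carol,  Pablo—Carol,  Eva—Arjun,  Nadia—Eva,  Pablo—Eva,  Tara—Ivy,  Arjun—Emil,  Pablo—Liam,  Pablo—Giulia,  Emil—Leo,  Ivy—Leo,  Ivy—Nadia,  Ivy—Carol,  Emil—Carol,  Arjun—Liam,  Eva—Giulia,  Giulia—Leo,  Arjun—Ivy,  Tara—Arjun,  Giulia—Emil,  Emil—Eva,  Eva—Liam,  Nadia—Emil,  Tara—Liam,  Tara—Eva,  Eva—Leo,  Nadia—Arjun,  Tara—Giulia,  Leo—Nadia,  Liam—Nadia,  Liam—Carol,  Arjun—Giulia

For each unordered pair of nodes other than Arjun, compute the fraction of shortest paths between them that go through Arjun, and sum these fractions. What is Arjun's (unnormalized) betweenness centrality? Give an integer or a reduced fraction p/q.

32/15

Pairs whose geodesics pass through Arjun — Tara–Nadia: 1/5; Tara–Emil: 1/3; Giulia–Nadia: 1/5; Giulia–Ivy: 1/4; Giulia–Liam: 1/5; Emil–Ivy: 1/4; Emil–Liam: 1/4; Eva–Ivy: 1/5; Ivy–Liam: 1/4.
All other pairs contribute 0.
Summing the contributions gives betweenness(Arjun) = 32/15.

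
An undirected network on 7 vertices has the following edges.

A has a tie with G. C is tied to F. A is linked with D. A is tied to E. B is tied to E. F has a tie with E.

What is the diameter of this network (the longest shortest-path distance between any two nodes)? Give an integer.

Eccentricity of each node (its greatest distance to any other): A:3, B:3, C:4, D:4, E:2, F:3, G:4.
The maximum eccentricity is 4, realized for instance by the pair D–C via D – A – E – F – C. So the diameter is 4.

4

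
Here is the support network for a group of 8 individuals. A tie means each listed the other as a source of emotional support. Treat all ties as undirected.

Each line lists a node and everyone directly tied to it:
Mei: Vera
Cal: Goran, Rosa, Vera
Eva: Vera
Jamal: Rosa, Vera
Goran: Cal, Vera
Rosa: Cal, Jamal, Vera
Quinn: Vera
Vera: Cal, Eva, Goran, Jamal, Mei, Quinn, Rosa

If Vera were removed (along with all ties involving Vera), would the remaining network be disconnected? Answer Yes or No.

Yes

Removing Vera leaves {Cal, Goran, Jamal, and Rosa} with no path to {Quinn}, so the network splits into 4 components. Vera is a cut vertex.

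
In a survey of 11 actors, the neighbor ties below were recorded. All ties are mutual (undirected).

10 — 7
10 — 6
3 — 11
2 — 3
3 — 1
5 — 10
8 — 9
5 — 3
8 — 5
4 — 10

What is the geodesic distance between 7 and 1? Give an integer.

One shortest route is 7 – 10 – 5 – 3 – 1, which uses 4 edges, and at distance 3 from 7 we only reach {3, 8}, which does not include 1. So d(7,1) = 4.

4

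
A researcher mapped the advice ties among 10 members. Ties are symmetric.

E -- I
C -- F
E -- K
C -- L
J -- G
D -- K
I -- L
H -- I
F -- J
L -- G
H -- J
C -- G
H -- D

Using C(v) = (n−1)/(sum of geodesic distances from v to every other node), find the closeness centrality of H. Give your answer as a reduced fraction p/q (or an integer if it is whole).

9/16

Distances from H: C:3, D:1, E:2, F:2, G:2, I:1, J:1, K:2, L:2. Sum = 16.
n = 10, so closeness = 9/16.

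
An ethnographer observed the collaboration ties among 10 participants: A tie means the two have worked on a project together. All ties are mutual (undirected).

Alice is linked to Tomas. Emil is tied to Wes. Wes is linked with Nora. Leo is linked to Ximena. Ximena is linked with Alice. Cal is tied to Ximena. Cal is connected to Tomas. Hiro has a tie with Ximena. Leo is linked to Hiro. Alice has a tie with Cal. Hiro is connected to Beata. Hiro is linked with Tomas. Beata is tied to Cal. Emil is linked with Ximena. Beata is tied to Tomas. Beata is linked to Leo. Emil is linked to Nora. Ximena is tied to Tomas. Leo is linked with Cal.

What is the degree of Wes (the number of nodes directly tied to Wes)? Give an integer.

2

Wes is directly tied to Emil and Nora. That is 2 neighbors, so the degree of Wes is 2.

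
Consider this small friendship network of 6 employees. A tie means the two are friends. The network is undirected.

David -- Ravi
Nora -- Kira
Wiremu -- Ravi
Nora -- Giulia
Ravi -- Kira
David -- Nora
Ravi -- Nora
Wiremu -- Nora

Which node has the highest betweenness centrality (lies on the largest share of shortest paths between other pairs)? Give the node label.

Nora

Unnormalized betweenness of each node: David:0, Giulia:0, Kira:0, Nora:11/2, Ravi:3/2, Wiremu:0.
Nora has the largest value, 11/2, making it the main broker — the node through which the most shortest paths run.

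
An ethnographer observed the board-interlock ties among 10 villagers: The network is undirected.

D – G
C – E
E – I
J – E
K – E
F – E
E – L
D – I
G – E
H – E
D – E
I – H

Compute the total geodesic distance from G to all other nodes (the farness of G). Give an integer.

Distances from G: C:2, D:1, E:1, F:2, H:2, I:2, J:2, K:2, L:2.
Sum = 2 + 1 + 1 + 2 + 2 + 2 + 2 + 2 + 2 = 16.

16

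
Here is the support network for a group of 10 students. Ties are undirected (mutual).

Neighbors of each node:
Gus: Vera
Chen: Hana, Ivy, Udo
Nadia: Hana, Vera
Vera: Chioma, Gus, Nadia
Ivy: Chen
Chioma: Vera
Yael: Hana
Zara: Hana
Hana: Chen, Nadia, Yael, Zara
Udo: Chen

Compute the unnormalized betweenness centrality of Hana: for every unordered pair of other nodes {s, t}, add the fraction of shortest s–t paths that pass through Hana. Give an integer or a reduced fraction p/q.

Pairs whose geodesics pass through Hana — Ivy–Nadia: 1; Ivy–Gus: 1; Ivy–Vera: 1; Ivy–Chioma: 1; Ivy–Yael: 1; Ivy–Zara: 1; Nadia–Chen: 1; Nadia–Udo: 1; Nadia–Yael: 1; Nadia–Zara: 1; Gus–Chen: 1; Gus–Udo: 1; Gus–Yael: 1; Gus–Zara: 1 … (+13 more pairs).
All other pairs contribute 0.
Summing the contributions gives betweenness(Hana) = 27.

27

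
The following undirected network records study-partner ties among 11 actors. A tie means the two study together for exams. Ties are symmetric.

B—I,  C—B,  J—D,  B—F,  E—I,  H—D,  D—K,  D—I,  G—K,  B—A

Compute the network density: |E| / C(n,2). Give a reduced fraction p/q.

There are 10 edges and 11 nodes, so the maximum possible is C(11,2) = 55.
Density = 10/55 = 2/11.

2/11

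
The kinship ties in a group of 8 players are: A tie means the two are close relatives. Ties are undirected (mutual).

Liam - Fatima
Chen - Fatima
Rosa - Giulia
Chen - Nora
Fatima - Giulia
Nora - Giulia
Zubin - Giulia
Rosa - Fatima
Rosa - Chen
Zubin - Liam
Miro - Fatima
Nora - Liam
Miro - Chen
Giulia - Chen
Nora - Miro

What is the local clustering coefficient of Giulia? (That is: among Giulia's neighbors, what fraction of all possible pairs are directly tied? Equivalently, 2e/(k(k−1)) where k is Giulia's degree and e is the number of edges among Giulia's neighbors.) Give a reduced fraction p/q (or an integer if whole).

2/5

Giulia's neighbors: Chen, Fatima, Nora, Rosa, and Zubin (k = 5).
Possible neighbor pairs: C(5,2) = 10. Edges among them: Chen–Fatima, Chen–Nora, Chen–Rosa, Fatima–Rosa → e = 4.
Clustering(Giulia) = 4/10 = 2/5.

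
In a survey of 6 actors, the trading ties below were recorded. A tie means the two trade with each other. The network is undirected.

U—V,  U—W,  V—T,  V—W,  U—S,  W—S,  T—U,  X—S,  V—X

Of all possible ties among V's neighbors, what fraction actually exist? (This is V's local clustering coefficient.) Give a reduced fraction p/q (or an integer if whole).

1/3

V's neighbors: T, U, W, and X (k = 4).
Possible neighbor pairs: C(4,2) = 6. Edges among them: T–U, U–W → e = 2.
Clustering(V) = 2/6 = 1/3.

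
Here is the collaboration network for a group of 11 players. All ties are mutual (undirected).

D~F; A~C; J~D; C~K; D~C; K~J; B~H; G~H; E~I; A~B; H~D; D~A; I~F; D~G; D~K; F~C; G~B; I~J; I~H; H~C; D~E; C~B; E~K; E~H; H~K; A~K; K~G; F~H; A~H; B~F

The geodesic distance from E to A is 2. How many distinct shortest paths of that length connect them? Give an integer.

The shortest distance is 2. The length-2 paths are: E–K–A; E–H–A; E–D–A.
That gives 3 distinct shortest paths.

3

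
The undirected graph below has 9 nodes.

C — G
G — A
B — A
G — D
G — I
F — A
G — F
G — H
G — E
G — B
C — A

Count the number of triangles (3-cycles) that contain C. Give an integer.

1

C's neighbors: A and G.
Neighbor pairs that are themselves tied: C–A–G. Each forms one triangle with C, for 1 in total.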